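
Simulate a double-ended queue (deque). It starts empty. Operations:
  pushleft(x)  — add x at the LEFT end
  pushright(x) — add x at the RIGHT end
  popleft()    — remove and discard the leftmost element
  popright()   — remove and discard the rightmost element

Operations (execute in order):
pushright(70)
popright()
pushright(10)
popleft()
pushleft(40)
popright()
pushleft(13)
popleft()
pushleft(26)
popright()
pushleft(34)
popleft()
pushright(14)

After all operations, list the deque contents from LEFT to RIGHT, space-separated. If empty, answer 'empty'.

pushright(70): [70]
popright(): []
pushright(10): [10]
popleft(): []
pushleft(40): [40]
popright(): []
pushleft(13): [13]
popleft(): []
pushleft(26): [26]
popright(): []
pushleft(34): [34]
popleft(): []
pushright(14): [14]

Answer: 14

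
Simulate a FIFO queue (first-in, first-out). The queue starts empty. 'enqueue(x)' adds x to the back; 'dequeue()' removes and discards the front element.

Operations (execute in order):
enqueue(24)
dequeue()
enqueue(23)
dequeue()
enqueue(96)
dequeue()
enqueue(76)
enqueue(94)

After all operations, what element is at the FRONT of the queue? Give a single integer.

enqueue(24): queue = [24]
dequeue(): queue = []
enqueue(23): queue = [23]
dequeue(): queue = []
enqueue(96): queue = [96]
dequeue(): queue = []
enqueue(76): queue = [76]
enqueue(94): queue = [76, 94]

Answer: 76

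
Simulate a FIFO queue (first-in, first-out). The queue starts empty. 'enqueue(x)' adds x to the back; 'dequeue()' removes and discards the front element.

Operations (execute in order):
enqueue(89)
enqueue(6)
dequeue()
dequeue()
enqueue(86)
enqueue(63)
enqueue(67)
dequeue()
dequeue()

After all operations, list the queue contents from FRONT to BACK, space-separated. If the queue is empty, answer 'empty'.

Answer: 67

Derivation:
enqueue(89): [89]
enqueue(6): [89, 6]
dequeue(): [6]
dequeue(): []
enqueue(86): [86]
enqueue(63): [86, 63]
enqueue(67): [86, 63, 67]
dequeue(): [63, 67]
dequeue(): [67]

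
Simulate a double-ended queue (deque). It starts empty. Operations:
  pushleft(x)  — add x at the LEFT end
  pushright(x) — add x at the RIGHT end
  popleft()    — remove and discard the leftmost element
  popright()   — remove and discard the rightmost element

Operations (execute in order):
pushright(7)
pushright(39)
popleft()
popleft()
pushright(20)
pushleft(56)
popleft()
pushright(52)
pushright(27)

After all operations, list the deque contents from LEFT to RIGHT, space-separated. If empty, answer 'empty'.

Answer: 20 52 27

Derivation:
pushright(7): [7]
pushright(39): [7, 39]
popleft(): [39]
popleft(): []
pushright(20): [20]
pushleft(56): [56, 20]
popleft(): [20]
pushright(52): [20, 52]
pushright(27): [20, 52, 27]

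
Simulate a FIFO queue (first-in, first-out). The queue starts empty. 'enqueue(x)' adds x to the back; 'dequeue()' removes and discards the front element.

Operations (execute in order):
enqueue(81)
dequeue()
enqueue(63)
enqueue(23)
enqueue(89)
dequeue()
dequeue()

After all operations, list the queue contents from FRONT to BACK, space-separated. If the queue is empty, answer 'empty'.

Answer: 89

Derivation:
enqueue(81): [81]
dequeue(): []
enqueue(63): [63]
enqueue(23): [63, 23]
enqueue(89): [63, 23, 89]
dequeue(): [23, 89]
dequeue(): [89]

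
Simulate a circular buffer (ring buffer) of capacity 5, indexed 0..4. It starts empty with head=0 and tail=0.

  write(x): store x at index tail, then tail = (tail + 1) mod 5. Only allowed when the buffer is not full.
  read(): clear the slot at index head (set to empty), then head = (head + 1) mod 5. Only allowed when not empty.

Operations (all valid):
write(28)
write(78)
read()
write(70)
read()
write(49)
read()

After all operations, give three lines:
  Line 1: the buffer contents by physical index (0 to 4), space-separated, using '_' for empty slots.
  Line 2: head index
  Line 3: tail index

Answer: _ _ _ 49 _
3
4

Derivation:
write(28): buf=[28 _ _ _ _], head=0, tail=1, size=1
write(78): buf=[28 78 _ _ _], head=0, tail=2, size=2
read(): buf=[_ 78 _ _ _], head=1, tail=2, size=1
write(70): buf=[_ 78 70 _ _], head=1, tail=3, size=2
read(): buf=[_ _ 70 _ _], head=2, tail=3, size=1
write(49): buf=[_ _ 70 49 _], head=2, tail=4, size=2
read(): buf=[_ _ _ 49 _], head=3, tail=4, size=1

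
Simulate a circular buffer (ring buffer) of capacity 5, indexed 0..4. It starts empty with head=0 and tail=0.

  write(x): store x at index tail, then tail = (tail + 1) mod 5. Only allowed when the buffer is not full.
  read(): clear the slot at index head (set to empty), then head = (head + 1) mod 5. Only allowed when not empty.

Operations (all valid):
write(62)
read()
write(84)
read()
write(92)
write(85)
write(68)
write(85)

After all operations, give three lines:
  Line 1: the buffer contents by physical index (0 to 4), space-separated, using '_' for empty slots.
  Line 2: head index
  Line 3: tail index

write(62): buf=[62 _ _ _ _], head=0, tail=1, size=1
read(): buf=[_ _ _ _ _], head=1, tail=1, size=0
write(84): buf=[_ 84 _ _ _], head=1, tail=2, size=1
read(): buf=[_ _ _ _ _], head=2, tail=2, size=0
write(92): buf=[_ _ 92 _ _], head=2, tail=3, size=1
write(85): buf=[_ _ 92 85 _], head=2, tail=4, size=2
write(68): buf=[_ _ 92 85 68], head=2, tail=0, size=3
write(85): buf=[85 _ 92 85 68], head=2, tail=1, size=4

Answer: 85 _ 92 85 68
2
1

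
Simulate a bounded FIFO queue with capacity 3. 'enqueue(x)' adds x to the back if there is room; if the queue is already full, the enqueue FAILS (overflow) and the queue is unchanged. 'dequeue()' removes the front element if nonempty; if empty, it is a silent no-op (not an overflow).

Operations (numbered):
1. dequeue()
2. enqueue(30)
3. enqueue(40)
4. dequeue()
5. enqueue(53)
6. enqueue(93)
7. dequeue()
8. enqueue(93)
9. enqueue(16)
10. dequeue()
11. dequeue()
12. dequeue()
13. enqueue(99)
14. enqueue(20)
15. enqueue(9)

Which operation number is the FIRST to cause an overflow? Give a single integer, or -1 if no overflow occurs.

1. dequeue(): empty, no-op, size=0
2. enqueue(30): size=1
3. enqueue(40): size=2
4. dequeue(): size=1
5. enqueue(53): size=2
6. enqueue(93): size=3
7. dequeue(): size=2
8. enqueue(93): size=3
9. enqueue(16): size=3=cap → OVERFLOW (fail)
10. dequeue(): size=2
11. dequeue(): size=1
12. dequeue(): size=0
13. enqueue(99): size=1
14. enqueue(20): size=2
15. enqueue(9): size=3

Answer: 9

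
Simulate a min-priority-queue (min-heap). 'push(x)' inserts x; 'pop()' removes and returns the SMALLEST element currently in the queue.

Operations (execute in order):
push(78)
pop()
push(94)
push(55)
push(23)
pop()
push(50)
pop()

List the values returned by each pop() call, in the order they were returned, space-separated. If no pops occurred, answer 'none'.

Answer: 78 23 50

Derivation:
push(78): heap contents = [78]
pop() → 78: heap contents = []
push(94): heap contents = [94]
push(55): heap contents = [55, 94]
push(23): heap contents = [23, 55, 94]
pop() → 23: heap contents = [55, 94]
push(50): heap contents = [50, 55, 94]
pop() → 50: heap contents = [55, 94]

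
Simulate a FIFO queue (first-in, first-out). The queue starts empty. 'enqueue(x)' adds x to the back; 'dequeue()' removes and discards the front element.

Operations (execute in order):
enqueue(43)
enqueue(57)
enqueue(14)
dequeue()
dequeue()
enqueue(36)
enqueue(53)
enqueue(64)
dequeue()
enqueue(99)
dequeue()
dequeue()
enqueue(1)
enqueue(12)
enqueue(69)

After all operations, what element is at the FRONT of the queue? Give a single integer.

enqueue(43): queue = [43]
enqueue(57): queue = [43, 57]
enqueue(14): queue = [43, 57, 14]
dequeue(): queue = [57, 14]
dequeue(): queue = [14]
enqueue(36): queue = [14, 36]
enqueue(53): queue = [14, 36, 53]
enqueue(64): queue = [14, 36, 53, 64]
dequeue(): queue = [36, 53, 64]
enqueue(99): queue = [36, 53, 64, 99]
dequeue(): queue = [53, 64, 99]
dequeue(): queue = [64, 99]
enqueue(1): queue = [64, 99, 1]
enqueue(12): queue = [64, 99, 1, 12]
enqueue(69): queue = [64, 99, 1, 12, 69]

Answer: 64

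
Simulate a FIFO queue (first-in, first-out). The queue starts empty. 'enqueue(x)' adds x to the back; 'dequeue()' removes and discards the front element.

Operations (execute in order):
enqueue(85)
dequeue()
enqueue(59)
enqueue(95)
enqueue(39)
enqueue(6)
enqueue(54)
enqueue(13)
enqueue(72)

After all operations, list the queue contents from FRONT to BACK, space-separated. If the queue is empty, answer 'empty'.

Answer: 59 95 39 6 54 13 72

Derivation:
enqueue(85): [85]
dequeue(): []
enqueue(59): [59]
enqueue(95): [59, 95]
enqueue(39): [59, 95, 39]
enqueue(6): [59, 95, 39, 6]
enqueue(54): [59, 95, 39, 6, 54]
enqueue(13): [59, 95, 39, 6, 54, 13]
enqueue(72): [59, 95, 39, 6, 54, 13, 72]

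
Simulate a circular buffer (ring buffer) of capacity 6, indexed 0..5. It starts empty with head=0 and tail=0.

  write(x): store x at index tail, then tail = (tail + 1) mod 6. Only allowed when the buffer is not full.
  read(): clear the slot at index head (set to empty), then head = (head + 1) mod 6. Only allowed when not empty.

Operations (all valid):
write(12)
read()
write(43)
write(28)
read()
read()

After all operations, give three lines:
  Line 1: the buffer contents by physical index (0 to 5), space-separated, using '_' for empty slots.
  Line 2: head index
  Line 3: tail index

Answer: _ _ _ _ _ _
3
3

Derivation:
write(12): buf=[12 _ _ _ _ _], head=0, tail=1, size=1
read(): buf=[_ _ _ _ _ _], head=1, tail=1, size=0
write(43): buf=[_ 43 _ _ _ _], head=1, tail=2, size=1
write(28): buf=[_ 43 28 _ _ _], head=1, tail=3, size=2
read(): buf=[_ _ 28 _ _ _], head=2, tail=3, size=1
read(): buf=[_ _ _ _ _ _], head=3, tail=3, size=0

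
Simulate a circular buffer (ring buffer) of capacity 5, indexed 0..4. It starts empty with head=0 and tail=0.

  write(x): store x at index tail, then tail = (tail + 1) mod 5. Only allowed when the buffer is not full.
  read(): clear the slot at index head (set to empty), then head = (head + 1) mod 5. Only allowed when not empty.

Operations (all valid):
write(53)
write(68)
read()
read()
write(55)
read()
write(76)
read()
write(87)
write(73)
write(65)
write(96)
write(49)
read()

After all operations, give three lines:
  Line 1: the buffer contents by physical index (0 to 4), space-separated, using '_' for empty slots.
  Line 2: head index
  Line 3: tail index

write(53): buf=[53 _ _ _ _], head=0, tail=1, size=1
write(68): buf=[53 68 _ _ _], head=0, tail=2, size=2
read(): buf=[_ 68 _ _ _], head=1, tail=2, size=1
read(): buf=[_ _ _ _ _], head=2, tail=2, size=0
write(55): buf=[_ _ 55 _ _], head=2, tail=3, size=1
read(): buf=[_ _ _ _ _], head=3, tail=3, size=0
write(76): buf=[_ _ _ 76 _], head=3, tail=4, size=1
read(): buf=[_ _ _ _ _], head=4, tail=4, size=0
write(87): buf=[_ _ _ _ 87], head=4, tail=0, size=1
write(73): buf=[73 _ _ _ 87], head=4, tail=1, size=2
write(65): buf=[73 65 _ _ 87], head=4, tail=2, size=3
write(96): buf=[73 65 96 _ 87], head=4, tail=3, size=4
write(49): buf=[73 65 96 49 87], head=4, tail=4, size=5
read(): buf=[73 65 96 49 _], head=0, tail=4, size=4

Answer: 73 65 96 49 _
0
4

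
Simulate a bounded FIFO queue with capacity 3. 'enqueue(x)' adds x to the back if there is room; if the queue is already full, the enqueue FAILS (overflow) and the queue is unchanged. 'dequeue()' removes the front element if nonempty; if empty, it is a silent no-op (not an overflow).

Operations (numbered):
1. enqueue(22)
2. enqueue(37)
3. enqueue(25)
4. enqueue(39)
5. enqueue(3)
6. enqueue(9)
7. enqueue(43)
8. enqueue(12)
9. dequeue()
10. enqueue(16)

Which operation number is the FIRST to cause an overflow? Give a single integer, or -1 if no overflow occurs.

1. enqueue(22): size=1
2. enqueue(37): size=2
3. enqueue(25): size=3
4. enqueue(39): size=3=cap → OVERFLOW (fail)
5. enqueue(3): size=3=cap → OVERFLOW (fail)
6. enqueue(9): size=3=cap → OVERFLOW (fail)
7. enqueue(43): size=3=cap → OVERFLOW (fail)
8. enqueue(12): size=3=cap → OVERFLOW (fail)
9. dequeue(): size=2
10. enqueue(16): size=3

Answer: 4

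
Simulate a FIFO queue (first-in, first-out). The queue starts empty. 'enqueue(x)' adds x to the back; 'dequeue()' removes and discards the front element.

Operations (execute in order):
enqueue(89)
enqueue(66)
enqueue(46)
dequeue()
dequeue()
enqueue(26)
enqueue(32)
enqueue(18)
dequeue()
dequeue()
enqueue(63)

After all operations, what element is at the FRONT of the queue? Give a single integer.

Answer: 32

Derivation:
enqueue(89): queue = [89]
enqueue(66): queue = [89, 66]
enqueue(46): queue = [89, 66, 46]
dequeue(): queue = [66, 46]
dequeue(): queue = [46]
enqueue(26): queue = [46, 26]
enqueue(32): queue = [46, 26, 32]
enqueue(18): queue = [46, 26, 32, 18]
dequeue(): queue = [26, 32, 18]
dequeue(): queue = [32, 18]
enqueue(63): queue = [32, 18, 63]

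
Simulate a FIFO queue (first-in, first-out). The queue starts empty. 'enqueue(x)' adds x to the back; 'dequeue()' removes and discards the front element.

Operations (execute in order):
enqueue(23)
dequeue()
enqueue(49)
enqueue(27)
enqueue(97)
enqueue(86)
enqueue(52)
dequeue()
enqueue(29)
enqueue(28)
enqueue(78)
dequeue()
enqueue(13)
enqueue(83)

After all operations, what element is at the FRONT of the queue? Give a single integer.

enqueue(23): queue = [23]
dequeue(): queue = []
enqueue(49): queue = [49]
enqueue(27): queue = [49, 27]
enqueue(97): queue = [49, 27, 97]
enqueue(86): queue = [49, 27, 97, 86]
enqueue(52): queue = [49, 27, 97, 86, 52]
dequeue(): queue = [27, 97, 86, 52]
enqueue(29): queue = [27, 97, 86, 52, 29]
enqueue(28): queue = [27, 97, 86, 52, 29, 28]
enqueue(78): queue = [27, 97, 86, 52, 29, 28, 78]
dequeue(): queue = [97, 86, 52, 29, 28, 78]
enqueue(13): queue = [97, 86, 52, 29, 28, 78, 13]
enqueue(83): queue = [97, 86, 52, 29, 28, 78, 13, 83]

Answer: 97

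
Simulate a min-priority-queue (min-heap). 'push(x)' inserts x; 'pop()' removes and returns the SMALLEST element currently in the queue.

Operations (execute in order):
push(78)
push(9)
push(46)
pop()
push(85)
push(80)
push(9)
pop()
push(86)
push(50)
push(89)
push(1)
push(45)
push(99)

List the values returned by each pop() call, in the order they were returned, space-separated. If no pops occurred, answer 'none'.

push(78): heap contents = [78]
push(9): heap contents = [9, 78]
push(46): heap contents = [9, 46, 78]
pop() → 9: heap contents = [46, 78]
push(85): heap contents = [46, 78, 85]
push(80): heap contents = [46, 78, 80, 85]
push(9): heap contents = [9, 46, 78, 80, 85]
pop() → 9: heap contents = [46, 78, 80, 85]
push(86): heap contents = [46, 78, 80, 85, 86]
push(50): heap contents = [46, 50, 78, 80, 85, 86]
push(89): heap contents = [46, 50, 78, 80, 85, 86, 89]
push(1): heap contents = [1, 46, 50, 78, 80, 85, 86, 89]
push(45): heap contents = [1, 45, 46, 50, 78, 80, 85, 86, 89]
push(99): heap contents = [1, 45, 46, 50, 78, 80, 85, 86, 89, 99]

Answer: 9 9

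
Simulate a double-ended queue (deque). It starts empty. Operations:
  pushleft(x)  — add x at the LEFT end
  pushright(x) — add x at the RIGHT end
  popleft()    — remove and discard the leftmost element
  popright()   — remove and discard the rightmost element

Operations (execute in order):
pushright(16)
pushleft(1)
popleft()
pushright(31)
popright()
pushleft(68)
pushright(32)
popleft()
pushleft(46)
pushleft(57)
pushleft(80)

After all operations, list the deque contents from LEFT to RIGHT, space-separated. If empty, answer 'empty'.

Answer: 80 57 46 16 32

Derivation:
pushright(16): [16]
pushleft(1): [1, 16]
popleft(): [16]
pushright(31): [16, 31]
popright(): [16]
pushleft(68): [68, 16]
pushright(32): [68, 16, 32]
popleft(): [16, 32]
pushleft(46): [46, 16, 32]
pushleft(57): [57, 46, 16, 32]
pushleft(80): [80, 57, 46, 16, 32]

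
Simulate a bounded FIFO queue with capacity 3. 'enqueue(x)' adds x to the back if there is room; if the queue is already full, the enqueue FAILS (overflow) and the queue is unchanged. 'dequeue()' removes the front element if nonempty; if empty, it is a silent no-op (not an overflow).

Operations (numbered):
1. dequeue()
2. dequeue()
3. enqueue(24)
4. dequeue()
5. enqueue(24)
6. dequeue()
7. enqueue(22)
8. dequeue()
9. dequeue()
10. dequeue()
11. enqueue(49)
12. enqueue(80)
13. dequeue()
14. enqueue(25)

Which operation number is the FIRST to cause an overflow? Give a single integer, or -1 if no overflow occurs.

Answer: -1

Derivation:
1. dequeue(): empty, no-op, size=0
2. dequeue(): empty, no-op, size=0
3. enqueue(24): size=1
4. dequeue(): size=0
5. enqueue(24): size=1
6. dequeue(): size=0
7. enqueue(22): size=1
8. dequeue(): size=0
9. dequeue(): empty, no-op, size=0
10. dequeue(): empty, no-op, size=0
11. enqueue(49): size=1
12. enqueue(80): size=2
13. dequeue(): size=1
14. enqueue(25): size=2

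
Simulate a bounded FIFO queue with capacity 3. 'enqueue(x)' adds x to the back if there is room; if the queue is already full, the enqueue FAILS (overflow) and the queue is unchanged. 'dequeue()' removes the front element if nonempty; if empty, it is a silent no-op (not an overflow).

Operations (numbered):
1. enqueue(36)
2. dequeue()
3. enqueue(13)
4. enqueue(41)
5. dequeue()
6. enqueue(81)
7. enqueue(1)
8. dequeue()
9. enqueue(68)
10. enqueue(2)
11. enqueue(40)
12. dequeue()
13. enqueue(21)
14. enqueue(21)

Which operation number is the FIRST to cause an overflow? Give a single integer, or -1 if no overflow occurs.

1. enqueue(36): size=1
2. dequeue(): size=0
3. enqueue(13): size=1
4. enqueue(41): size=2
5. dequeue(): size=1
6. enqueue(81): size=2
7. enqueue(1): size=3
8. dequeue(): size=2
9. enqueue(68): size=3
10. enqueue(2): size=3=cap → OVERFLOW (fail)
11. enqueue(40): size=3=cap → OVERFLOW (fail)
12. dequeue(): size=2
13. enqueue(21): size=3
14. enqueue(21): size=3=cap → OVERFLOW (fail)

Answer: 10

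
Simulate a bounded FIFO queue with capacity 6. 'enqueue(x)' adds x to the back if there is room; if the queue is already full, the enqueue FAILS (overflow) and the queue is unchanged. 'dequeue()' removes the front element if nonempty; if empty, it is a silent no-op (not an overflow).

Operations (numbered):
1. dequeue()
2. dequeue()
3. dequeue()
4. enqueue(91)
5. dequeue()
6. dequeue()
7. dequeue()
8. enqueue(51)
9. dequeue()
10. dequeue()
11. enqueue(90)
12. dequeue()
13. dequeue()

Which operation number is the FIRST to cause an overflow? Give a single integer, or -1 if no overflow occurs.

1. dequeue(): empty, no-op, size=0
2. dequeue(): empty, no-op, size=0
3. dequeue(): empty, no-op, size=0
4. enqueue(91): size=1
5. dequeue(): size=0
6. dequeue(): empty, no-op, size=0
7. dequeue(): empty, no-op, size=0
8. enqueue(51): size=1
9. dequeue(): size=0
10. dequeue(): empty, no-op, size=0
11. enqueue(90): size=1
12. dequeue(): size=0
13. dequeue(): empty, no-op, size=0

Answer: -1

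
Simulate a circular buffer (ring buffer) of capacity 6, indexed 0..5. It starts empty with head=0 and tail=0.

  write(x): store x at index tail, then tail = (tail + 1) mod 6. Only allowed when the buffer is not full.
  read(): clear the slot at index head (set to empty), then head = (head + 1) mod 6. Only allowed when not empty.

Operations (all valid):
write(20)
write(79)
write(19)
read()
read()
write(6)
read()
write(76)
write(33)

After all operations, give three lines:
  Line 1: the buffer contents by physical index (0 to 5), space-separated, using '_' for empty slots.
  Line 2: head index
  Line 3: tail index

Answer: _ _ _ 6 76 33
3
0

Derivation:
write(20): buf=[20 _ _ _ _ _], head=0, tail=1, size=1
write(79): buf=[20 79 _ _ _ _], head=0, tail=2, size=2
write(19): buf=[20 79 19 _ _ _], head=0, tail=3, size=3
read(): buf=[_ 79 19 _ _ _], head=1, tail=3, size=2
read(): buf=[_ _ 19 _ _ _], head=2, tail=3, size=1
write(6): buf=[_ _ 19 6 _ _], head=2, tail=4, size=2
read(): buf=[_ _ _ 6 _ _], head=3, tail=4, size=1
write(76): buf=[_ _ _ 6 76 _], head=3, tail=5, size=2
write(33): buf=[_ _ _ 6 76 33], head=3, tail=0, size=3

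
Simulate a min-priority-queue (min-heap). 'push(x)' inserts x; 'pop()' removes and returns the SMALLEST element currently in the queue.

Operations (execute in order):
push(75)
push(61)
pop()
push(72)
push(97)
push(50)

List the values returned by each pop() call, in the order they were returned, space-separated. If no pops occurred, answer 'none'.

push(75): heap contents = [75]
push(61): heap contents = [61, 75]
pop() → 61: heap contents = [75]
push(72): heap contents = [72, 75]
push(97): heap contents = [72, 75, 97]
push(50): heap contents = [50, 72, 75, 97]

Answer: 61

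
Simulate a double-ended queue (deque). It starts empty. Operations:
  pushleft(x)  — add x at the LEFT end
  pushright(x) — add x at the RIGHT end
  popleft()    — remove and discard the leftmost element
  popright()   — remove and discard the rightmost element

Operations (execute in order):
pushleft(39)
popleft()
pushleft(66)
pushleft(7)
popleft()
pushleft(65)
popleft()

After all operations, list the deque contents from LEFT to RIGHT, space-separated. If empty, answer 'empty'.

pushleft(39): [39]
popleft(): []
pushleft(66): [66]
pushleft(7): [7, 66]
popleft(): [66]
pushleft(65): [65, 66]
popleft(): [66]

Answer: 66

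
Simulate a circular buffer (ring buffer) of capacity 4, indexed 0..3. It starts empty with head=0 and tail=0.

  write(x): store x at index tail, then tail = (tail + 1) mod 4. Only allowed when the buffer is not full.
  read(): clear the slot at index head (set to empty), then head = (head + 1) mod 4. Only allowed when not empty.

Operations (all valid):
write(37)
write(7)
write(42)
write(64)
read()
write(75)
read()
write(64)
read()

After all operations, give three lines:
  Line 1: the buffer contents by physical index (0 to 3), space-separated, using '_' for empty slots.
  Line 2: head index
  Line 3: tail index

write(37): buf=[37 _ _ _], head=0, tail=1, size=1
write(7): buf=[37 7 _ _], head=0, tail=2, size=2
write(42): buf=[37 7 42 _], head=0, tail=3, size=3
write(64): buf=[37 7 42 64], head=0, tail=0, size=4
read(): buf=[_ 7 42 64], head=1, tail=0, size=3
write(75): buf=[75 7 42 64], head=1, tail=1, size=4
read(): buf=[75 _ 42 64], head=2, tail=1, size=3
write(64): buf=[75 64 42 64], head=2, tail=2, size=4
read(): buf=[75 64 _ 64], head=3, tail=2, size=3

Answer: 75 64 _ 64
3
2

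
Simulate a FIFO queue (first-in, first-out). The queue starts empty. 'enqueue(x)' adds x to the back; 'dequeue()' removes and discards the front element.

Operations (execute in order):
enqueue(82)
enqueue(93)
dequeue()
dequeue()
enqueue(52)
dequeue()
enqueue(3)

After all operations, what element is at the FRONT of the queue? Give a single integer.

Answer: 3

Derivation:
enqueue(82): queue = [82]
enqueue(93): queue = [82, 93]
dequeue(): queue = [93]
dequeue(): queue = []
enqueue(52): queue = [52]
dequeue(): queue = []
enqueue(3): queue = [3]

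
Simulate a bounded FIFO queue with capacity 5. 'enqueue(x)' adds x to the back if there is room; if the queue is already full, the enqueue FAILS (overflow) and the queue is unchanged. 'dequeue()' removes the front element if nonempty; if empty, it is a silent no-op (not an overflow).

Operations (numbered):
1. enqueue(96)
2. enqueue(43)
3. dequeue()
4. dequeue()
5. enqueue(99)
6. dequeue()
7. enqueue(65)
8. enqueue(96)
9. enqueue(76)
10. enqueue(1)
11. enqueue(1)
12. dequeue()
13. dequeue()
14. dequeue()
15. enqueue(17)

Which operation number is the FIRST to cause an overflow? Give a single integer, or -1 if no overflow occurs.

Answer: -1

Derivation:
1. enqueue(96): size=1
2. enqueue(43): size=2
3. dequeue(): size=1
4. dequeue(): size=0
5. enqueue(99): size=1
6. dequeue(): size=0
7. enqueue(65): size=1
8. enqueue(96): size=2
9. enqueue(76): size=3
10. enqueue(1): size=4
11. enqueue(1): size=5
12. dequeue(): size=4
13. dequeue(): size=3
14. dequeue(): size=2
15. enqueue(17): size=3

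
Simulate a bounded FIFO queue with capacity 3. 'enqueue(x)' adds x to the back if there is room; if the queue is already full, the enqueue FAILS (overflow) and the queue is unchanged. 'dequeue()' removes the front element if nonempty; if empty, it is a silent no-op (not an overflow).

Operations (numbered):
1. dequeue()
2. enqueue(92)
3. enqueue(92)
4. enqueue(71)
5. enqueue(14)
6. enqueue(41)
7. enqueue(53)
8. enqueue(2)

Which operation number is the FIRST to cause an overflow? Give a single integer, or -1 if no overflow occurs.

Answer: 5

Derivation:
1. dequeue(): empty, no-op, size=0
2. enqueue(92): size=1
3. enqueue(92): size=2
4. enqueue(71): size=3
5. enqueue(14): size=3=cap → OVERFLOW (fail)
6. enqueue(41): size=3=cap → OVERFLOW (fail)
7. enqueue(53): size=3=cap → OVERFLOW (fail)
8. enqueue(2): size=3=cap → OVERFLOW (fail)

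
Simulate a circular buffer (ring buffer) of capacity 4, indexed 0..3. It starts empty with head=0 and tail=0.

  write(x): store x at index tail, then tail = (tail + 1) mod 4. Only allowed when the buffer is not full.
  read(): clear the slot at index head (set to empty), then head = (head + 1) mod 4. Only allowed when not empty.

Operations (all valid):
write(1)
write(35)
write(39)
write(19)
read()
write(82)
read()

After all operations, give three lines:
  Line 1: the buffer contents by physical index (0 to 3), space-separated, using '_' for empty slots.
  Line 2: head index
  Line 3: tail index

Answer: 82 _ 39 19
2
1

Derivation:
write(1): buf=[1 _ _ _], head=0, tail=1, size=1
write(35): buf=[1 35 _ _], head=0, tail=2, size=2
write(39): buf=[1 35 39 _], head=0, tail=3, size=3
write(19): buf=[1 35 39 19], head=0, tail=0, size=4
read(): buf=[_ 35 39 19], head=1, tail=0, size=3
write(82): buf=[82 35 39 19], head=1, tail=1, size=4
read(): buf=[82 _ 39 19], head=2, tail=1, size=3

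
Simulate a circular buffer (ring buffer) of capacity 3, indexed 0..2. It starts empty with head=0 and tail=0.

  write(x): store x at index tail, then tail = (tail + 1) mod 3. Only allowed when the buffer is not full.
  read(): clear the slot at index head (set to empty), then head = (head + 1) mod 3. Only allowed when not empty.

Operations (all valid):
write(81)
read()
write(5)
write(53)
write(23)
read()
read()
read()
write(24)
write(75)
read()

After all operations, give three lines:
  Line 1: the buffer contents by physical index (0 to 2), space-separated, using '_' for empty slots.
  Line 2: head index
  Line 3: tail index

write(81): buf=[81 _ _], head=0, tail=1, size=1
read(): buf=[_ _ _], head=1, tail=1, size=0
write(5): buf=[_ 5 _], head=1, tail=2, size=1
write(53): buf=[_ 5 53], head=1, tail=0, size=2
write(23): buf=[23 5 53], head=1, tail=1, size=3
read(): buf=[23 _ 53], head=2, tail=1, size=2
read(): buf=[23 _ _], head=0, tail=1, size=1
read(): buf=[_ _ _], head=1, tail=1, size=0
write(24): buf=[_ 24 _], head=1, tail=2, size=1
write(75): buf=[_ 24 75], head=1, tail=0, size=2
read(): buf=[_ _ 75], head=2, tail=0, size=1

Answer: _ _ 75
2
0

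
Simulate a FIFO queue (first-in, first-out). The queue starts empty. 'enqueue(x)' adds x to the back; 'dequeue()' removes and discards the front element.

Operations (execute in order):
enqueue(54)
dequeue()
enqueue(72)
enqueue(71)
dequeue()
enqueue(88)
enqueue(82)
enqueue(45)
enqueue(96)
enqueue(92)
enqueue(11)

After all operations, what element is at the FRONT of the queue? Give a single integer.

enqueue(54): queue = [54]
dequeue(): queue = []
enqueue(72): queue = [72]
enqueue(71): queue = [72, 71]
dequeue(): queue = [71]
enqueue(88): queue = [71, 88]
enqueue(82): queue = [71, 88, 82]
enqueue(45): queue = [71, 88, 82, 45]
enqueue(96): queue = [71, 88, 82, 45, 96]
enqueue(92): queue = [71, 88, 82, 45, 96, 92]
enqueue(11): queue = [71, 88, 82, 45, 96, 92, 11]

Answer: 71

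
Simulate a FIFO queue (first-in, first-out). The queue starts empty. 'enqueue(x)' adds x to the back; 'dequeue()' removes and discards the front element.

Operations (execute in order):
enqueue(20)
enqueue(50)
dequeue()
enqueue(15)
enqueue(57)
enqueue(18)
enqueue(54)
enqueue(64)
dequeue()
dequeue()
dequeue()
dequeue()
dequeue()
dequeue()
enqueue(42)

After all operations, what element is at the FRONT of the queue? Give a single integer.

Answer: 42

Derivation:
enqueue(20): queue = [20]
enqueue(50): queue = [20, 50]
dequeue(): queue = [50]
enqueue(15): queue = [50, 15]
enqueue(57): queue = [50, 15, 57]
enqueue(18): queue = [50, 15, 57, 18]
enqueue(54): queue = [50, 15, 57, 18, 54]
enqueue(64): queue = [50, 15, 57, 18, 54, 64]
dequeue(): queue = [15, 57, 18, 54, 64]
dequeue(): queue = [57, 18, 54, 64]
dequeue(): queue = [18, 54, 64]
dequeue(): queue = [54, 64]
dequeue(): queue = [64]
dequeue(): queue = []
enqueue(42): queue = [42]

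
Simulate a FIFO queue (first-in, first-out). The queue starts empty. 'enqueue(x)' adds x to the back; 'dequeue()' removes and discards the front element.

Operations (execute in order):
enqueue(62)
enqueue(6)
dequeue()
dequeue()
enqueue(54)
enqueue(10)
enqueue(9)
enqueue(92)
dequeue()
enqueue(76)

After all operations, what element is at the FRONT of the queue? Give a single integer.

Answer: 10

Derivation:
enqueue(62): queue = [62]
enqueue(6): queue = [62, 6]
dequeue(): queue = [6]
dequeue(): queue = []
enqueue(54): queue = [54]
enqueue(10): queue = [54, 10]
enqueue(9): queue = [54, 10, 9]
enqueue(92): queue = [54, 10, 9, 92]
dequeue(): queue = [10, 9, 92]
enqueue(76): queue = [10, 9, 92, 76]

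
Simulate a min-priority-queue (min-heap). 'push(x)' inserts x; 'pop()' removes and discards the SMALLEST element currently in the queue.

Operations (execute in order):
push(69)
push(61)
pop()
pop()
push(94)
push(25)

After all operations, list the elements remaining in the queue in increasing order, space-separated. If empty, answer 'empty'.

Answer: 25 94

Derivation:
push(69): heap contents = [69]
push(61): heap contents = [61, 69]
pop() → 61: heap contents = [69]
pop() → 69: heap contents = []
push(94): heap contents = [94]
push(25): heap contents = [25, 94]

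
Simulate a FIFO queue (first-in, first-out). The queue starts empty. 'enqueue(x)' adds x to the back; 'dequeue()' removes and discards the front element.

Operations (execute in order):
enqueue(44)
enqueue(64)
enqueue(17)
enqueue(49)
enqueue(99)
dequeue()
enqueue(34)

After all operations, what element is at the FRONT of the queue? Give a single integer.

enqueue(44): queue = [44]
enqueue(64): queue = [44, 64]
enqueue(17): queue = [44, 64, 17]
enqueue(49): queue = [44, 64, 17, 49]
enqueue(99): queue = [44, 64, 17, 49, 99]
dequeue(): queue = [64, 17, 49, 99]
enqueue(34): queue = [64, 17, 49, 99, 34]

Answer: 64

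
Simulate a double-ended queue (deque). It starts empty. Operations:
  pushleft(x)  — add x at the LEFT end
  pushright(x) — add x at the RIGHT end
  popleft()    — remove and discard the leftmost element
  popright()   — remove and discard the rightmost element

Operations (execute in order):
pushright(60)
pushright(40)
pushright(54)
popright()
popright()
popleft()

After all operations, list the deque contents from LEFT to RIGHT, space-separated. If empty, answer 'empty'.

Answer: empty

Derivation:
pushright(60): [60]
pushright(40): [60, 40]
pushright(54): [60, 40, 54]
popright(): [60, 40]
popright(): [60]
popleft(): []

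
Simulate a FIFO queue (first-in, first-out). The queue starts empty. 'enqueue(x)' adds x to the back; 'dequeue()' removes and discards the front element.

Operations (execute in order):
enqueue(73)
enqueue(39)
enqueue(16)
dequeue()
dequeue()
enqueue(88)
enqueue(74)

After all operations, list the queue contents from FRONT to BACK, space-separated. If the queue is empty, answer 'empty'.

Answer: 16 88 74

Derivation:
enqueue(73): [73]
enqueue(39): [73, 39]
enqueue(16): [73, 39, 16]
dequeue(): [39, 16]
dequeue(): [16]
enqueue(88): [16, 88]
enqueue(74): [16, 88, 74]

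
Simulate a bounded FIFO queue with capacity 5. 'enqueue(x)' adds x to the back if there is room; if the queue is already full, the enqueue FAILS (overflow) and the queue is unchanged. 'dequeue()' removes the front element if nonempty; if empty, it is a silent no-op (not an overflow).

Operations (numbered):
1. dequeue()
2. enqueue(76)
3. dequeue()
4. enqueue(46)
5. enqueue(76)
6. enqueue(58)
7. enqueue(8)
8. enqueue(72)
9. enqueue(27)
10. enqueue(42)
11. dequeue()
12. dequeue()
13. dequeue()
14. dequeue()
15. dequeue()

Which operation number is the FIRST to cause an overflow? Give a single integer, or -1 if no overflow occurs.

1. dequeue(): empty, no-op, size=0
2. enqueue(76): size=1
3. dequeue(): size=0
4. enqueue(46): size=1
5. enqueue(76): size=2
6. enqueue(58): size=3
7. enqueue(8): size=4
8. enqueue(72): size=5
9. enqueue(27): size=5=cap → OVERFLOW (fail)
10. enqueue(42): size=5=cap → OVERFLOW (fail)
11. dequeue(): size=4
12. dequeue(): size=3
13. dequeue(): size=2
14. dequeue(): size=1
15. dequeue(): size=0

Answer: 9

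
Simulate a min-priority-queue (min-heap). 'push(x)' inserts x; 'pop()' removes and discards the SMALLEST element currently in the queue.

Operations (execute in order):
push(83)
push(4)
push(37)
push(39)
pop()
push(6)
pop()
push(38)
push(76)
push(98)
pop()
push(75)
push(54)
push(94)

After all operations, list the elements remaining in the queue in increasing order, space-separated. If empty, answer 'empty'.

Answer: 38 39 54 75 76 83 94 98

Derivation:
push(83): heap contents = [83]
push(4): heap contents = [4, 83]
push(37): heap contents = [4, 37, 83]
push(39): heap contents = [4, 37, 39, 83]
pop() → 4: heap contents = [37, 39, 83]
push(6): heap contents = [6, 37, 39, 83]
pop() → 6: heap contents = [37, 39, 83]
push(38): heap contents = [37, 38, 39, 83]
push(76): heap contents = [37, 38, 39, 76, 83]
push(98): heap contents = [37, 38, 39, 76, 83, 98]
pop() → 37: heap contents = [38, 39, 76, 83, 98]
push(75): heap contents = [38, 39, 75, 76, 83, 98]
push(54): heap contents = [38, 39, 54, 75, 76, 83, 98]
push(94): heap contents = [38, 39, 54, 75, 76, 83, 94, 98]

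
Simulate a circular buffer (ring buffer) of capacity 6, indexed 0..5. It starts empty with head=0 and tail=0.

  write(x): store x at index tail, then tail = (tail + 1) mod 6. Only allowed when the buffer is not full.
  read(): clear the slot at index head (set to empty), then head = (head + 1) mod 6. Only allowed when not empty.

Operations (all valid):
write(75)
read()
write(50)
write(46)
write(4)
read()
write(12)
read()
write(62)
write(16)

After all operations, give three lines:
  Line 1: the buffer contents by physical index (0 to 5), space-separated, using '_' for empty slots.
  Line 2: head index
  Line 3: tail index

Answer: 16 _ _ 4 12 62
3
1

Derivation:
write(75): buf=[75 _ _ _ _ _], head=0, tail=1, size=1
read(): buf=[_ _ _ _ _ _], head=1, tail=1, size=0
write(50): buf=[_ 50 _ _ _ _], head=1, tail=2, size=1
write(46): buf=[_ 50 46 _ _ _], head=1, tail=3, size=2
write(4): buf=[_ 50 46 4 _ _], head=1, tail=4, size=3
read(): buf=[_ _ 46 4 _ _], head=2, tail=4, size=2
write(12): buf=[_ _ 46 4 12 _], head=2, tail=5, size=3
read(): buf=[_ _ _ 4 12 _], head=3, tail=5, size=2
write(62): buf=[_ _ _ 4 12 62], head=3, tail=0, size=3
write(16): buf=[16 _ _ 4 12 62], head=3, tail=1, size=4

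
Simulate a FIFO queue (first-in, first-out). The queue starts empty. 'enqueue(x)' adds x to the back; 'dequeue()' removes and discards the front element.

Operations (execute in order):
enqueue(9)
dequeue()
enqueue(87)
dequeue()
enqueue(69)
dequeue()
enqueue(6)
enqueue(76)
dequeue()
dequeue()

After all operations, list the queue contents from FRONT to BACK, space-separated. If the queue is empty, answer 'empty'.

enqueue(9): [9]
dequeue(): []
enqueue(87): [87]
dequeue(): []
enqueue(69): [69]
dequeue(): []
enqueue(6): [6]
enqueue(76): [6, 76]
dequeue(): [76]
dequeue(): []

Answer: empty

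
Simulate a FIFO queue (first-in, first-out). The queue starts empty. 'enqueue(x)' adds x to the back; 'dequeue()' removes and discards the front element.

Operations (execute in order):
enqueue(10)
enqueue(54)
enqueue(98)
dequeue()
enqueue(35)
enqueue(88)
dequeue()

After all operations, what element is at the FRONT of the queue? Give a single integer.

Answer: 98

Derivation:
enqueue(10): queue = [10]
enqueue(54): queue = [10, 54]
enqueue(98): queue = [10, 54, 98]
dequeue(): queue = [54, 98]
enqueue(35): queue = [54, 98, 35]
enqueue(88): queue = [54, 98, 35, 88]
dequeue(): queue = [98, 35, 88]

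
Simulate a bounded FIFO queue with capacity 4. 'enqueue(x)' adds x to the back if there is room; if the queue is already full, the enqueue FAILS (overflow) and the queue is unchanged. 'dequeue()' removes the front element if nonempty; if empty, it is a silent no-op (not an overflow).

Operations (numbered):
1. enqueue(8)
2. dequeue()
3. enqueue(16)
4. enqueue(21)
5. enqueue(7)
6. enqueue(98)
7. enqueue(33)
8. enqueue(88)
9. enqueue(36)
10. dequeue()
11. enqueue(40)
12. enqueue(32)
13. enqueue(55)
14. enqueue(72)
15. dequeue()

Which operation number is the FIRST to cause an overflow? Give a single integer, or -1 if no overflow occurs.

1. enqueue(8): size=1
2. dequeue(): size=0
3. enqueue(16): size=1
4. enqueue(21): size=2
5. enqueue(7): size=3
6. enqueue(98): size=4
7. enqueue(33): size=4=cap → OVERFLOW (fail)
8. enqueue(88): size=4=cap → OVERFLOW (fail)
9. enqueue(36): size=4=cap → OVERFLOW (fail)
10. dequeue(): size=3
11. enqueue(40): size=4
12. enqueue(32): size=4=cap → OVERFLOW (fail)
13. enqueue(55): size=4=cap → OVERFLOW (fail)
14. enqueue(72): size=4=cap → OVERFLOW (fail)
15. dequeue(): size=3

Answer: 7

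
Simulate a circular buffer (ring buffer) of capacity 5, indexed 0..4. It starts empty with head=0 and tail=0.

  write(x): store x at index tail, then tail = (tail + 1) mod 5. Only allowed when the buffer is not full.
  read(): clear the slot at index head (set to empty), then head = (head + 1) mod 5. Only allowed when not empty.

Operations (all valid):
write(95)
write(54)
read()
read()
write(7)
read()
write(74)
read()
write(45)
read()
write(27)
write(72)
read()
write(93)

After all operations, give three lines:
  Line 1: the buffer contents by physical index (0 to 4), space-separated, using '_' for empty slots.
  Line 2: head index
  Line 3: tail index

write(95): buf=[95 _ _ _ _], head=0, tail=1, size=1
write(54): buf=[95 54 _ _ _], head=0, tail=2, size=2
read(): buf=[_ 54 _ _ _], head=1, tail=2, size=1
read(): buf=[_ _ _ _ _], head=2, tail=2, size=0
write(7): buf=[_ _ 7 _ _], head=2, tail=3, size=1
read(): buf=[_ _ _ _ _], head=3, tail=3, size=0
write(74): buf=[_ _ _ 74 _], head=3, tail=4, size=1
read(): buf=[_ _ _ _ _], head=4, tail=4, size=0
write(45): buf=[_ _ _ _ 45], head=4, tail=0, size=1
read(): buf=[_ _ _ _ _], head=0, tail=0, size=0
write(27): buf=[27 _ _ _ _], head=0, tail=1, size=1
write(72): buf=[27 72 _ _ _], head=0, tail=2, size=2
read(): buf=[_ 72 _ _ _], head=1, tail=2, size=1
write(93): buf=[_ 72 93 _ _], head=1, tail=3, size=2

Answer: _ 72 93 _ _
1
3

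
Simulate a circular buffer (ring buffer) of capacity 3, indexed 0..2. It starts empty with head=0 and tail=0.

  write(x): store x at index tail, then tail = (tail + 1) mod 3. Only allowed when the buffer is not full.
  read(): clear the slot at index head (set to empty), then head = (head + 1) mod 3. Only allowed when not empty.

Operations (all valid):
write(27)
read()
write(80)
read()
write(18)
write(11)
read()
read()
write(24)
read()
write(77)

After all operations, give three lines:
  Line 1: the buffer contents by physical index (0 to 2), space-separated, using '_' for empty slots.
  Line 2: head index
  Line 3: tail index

write(27): buf=[27 _ _], head=0, tail=1, size=1
read(): buf=[_ _ _], head=1, tail=1, size=0
write(80): buf=[_ 80 _], head=1, tail=2, size=1
read(): buf=[_ _ _], head=2, tail=2, size=0
write(18): buf=[_ _ 18], head=2, tail=0, size=1
write(11): buf=[11 _ 18], head=2, tail=1, size=2
read(): buf=[11 _ _], head=0, tail=1, size=1
read(): buf=[_ _ _], head=1, tail=1, size=0
write(24): buf=[_ 24 _], head=1, tail=2, size=1
read(): buf=[_ _ _], head=2, tail=2, size=0
write(77): buf=[_ _ 77], head=2, tail=0, size=1

Answer: _ _ 77
2
0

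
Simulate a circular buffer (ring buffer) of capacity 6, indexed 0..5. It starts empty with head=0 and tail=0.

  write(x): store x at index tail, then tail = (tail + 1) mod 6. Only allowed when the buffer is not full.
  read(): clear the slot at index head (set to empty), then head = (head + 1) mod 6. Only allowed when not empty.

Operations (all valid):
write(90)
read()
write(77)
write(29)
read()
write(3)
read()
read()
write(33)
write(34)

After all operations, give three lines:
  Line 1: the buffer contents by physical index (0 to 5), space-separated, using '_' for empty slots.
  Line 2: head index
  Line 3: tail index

Answer: _ _ _ _ 33 34
4
0

Derivation:
write(90): buf=[90 _ _ _ _ _], head=0, tail=1, size=1
read(): buf=[_ _ _ _ _ _], head=1, tail=1, size=0
write(77): buf=[_ 77 _ _ _ _], head=1, tail=2, size=1
write(29): buf=[_ 77 29 _ _ _], head=1, tail=3, size=2
read(): buf=[_ _ 29 _ _ _], head=2, tail=3, size=1
write(3): buf=[_ _ 29 3 _ _], head=2, tail=4, size=2
read(): buf=[_ _ _ 3 _ _], head=3, tail=4, size=1
read(): buf=[_ _ _ _ _ _], head=4, tail=4, size=0
write(33): buf=[_ _ _ _ 33 _], head=4, tail=5, size=1
write(34): buf=[_ _ _ _ 33 34], head=4, tail=0, size=2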